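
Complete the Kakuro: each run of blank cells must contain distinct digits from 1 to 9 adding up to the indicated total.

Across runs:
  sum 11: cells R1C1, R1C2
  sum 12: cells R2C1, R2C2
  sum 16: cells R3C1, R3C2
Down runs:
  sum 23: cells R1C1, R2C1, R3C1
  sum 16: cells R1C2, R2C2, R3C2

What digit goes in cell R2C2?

4

16 in 2 cells must be {7,9}; 23 in 3 cells must be {6,8,9}.
The 16 across and the 23 down share only 9, so R3C1 = 9.
R3C2 = 16 − 9 = 7 completes the 16 across.
Given what's placed, R2C1 must be 8 to fit the 12 across and 23 down.
R2C2 = 12 − 8 = 4 completes the 12 across.
R1C1 = 23 − 17 = 6 completes the 23 down.
R1C2 = 11 − 6 = 5 completes the 11 across.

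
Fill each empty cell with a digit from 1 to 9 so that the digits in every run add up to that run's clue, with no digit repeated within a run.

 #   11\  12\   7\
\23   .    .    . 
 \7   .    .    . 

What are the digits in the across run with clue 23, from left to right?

9 8 6

23 in 3 cells must be {6,8,9}; 7 in 3 cells must be {1,2,4}.
The 23 across and the 7 down share only 6, so R1C3 = 6.
The 7 across and the 12 down share only 4, so R2C2 = 4.
R2C3 = 7 − 6 = 1 completes the 7 down.
R1C2 = 12 − 4 = 8 completes the 12 down.
R2C1 = 7 − 5 = 2 completes the 7 across.
R1C1 = 23 − 14 = 9 completes the 23 across.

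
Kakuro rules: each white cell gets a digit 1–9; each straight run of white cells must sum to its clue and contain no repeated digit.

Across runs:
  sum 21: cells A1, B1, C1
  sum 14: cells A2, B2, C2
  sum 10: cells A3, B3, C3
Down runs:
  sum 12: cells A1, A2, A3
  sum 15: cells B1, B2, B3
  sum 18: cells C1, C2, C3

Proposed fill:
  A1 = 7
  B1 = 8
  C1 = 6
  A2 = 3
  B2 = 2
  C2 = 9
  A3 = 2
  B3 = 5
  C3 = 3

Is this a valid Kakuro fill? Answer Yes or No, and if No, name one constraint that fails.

Yes

Across: 7+8+6=21; 3+2+9=14; 2+5+3=10. Down: 7+3+2=12; 8+2+5=15; 6+9+3=18. No digit repeats within any run.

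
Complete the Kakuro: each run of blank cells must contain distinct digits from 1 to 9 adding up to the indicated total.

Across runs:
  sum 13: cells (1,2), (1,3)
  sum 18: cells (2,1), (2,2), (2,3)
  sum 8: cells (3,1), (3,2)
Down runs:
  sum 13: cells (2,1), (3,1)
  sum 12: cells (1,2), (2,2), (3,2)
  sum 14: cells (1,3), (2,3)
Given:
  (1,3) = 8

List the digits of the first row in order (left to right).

(1,2) = 13 − 8 = 5 completes the 13 across.
(2,3) = 14 − 8 = 6 completes the 14 down.
Nothing is forced directly, so branch on (2,2), whose candidates are 3 or 4. If (2,2) = 3: that forces (2,1) = 9, after which (3,1) would have to be in {1,2,3,5,6,7} for the 8 across but in {4} for the 13 down — contradiction. So (2,2) = 4.
(2,1) = 18 − 10 = 8 completes the 18 across.
(3,1) = 13 − 8 = 5 completes the 13 down.
(3,2) = 8 − 5 = 3 completes the 8 across.

5 8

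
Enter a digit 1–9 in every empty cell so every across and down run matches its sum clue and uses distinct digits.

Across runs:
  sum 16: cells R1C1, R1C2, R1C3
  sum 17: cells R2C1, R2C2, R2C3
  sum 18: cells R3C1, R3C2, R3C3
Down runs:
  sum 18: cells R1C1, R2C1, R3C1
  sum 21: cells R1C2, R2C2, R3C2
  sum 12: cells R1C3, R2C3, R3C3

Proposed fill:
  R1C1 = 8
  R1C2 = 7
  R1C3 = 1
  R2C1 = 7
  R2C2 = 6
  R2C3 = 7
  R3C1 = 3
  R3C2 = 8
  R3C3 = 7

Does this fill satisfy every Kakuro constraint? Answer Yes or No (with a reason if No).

No — the down run R1C3–R3C3 sums to 15, not 12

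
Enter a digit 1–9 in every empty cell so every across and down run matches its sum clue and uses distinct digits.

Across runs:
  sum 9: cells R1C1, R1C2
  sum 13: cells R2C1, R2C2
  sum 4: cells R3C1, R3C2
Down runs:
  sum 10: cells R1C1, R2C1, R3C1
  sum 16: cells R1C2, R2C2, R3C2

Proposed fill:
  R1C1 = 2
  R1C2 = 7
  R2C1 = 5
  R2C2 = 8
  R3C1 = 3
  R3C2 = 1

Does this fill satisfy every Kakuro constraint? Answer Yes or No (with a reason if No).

Yes

Across: 2+7=9; 5+8=13; 3+1=4. Down: 2+5+3=10; 7+8+1=16. No digit repeats within any run.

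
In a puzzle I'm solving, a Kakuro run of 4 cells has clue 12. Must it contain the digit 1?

Yes

Every partition of 12 into 4 distinct digits includes 1: {1,2,3,6}, {1,2,4,5}.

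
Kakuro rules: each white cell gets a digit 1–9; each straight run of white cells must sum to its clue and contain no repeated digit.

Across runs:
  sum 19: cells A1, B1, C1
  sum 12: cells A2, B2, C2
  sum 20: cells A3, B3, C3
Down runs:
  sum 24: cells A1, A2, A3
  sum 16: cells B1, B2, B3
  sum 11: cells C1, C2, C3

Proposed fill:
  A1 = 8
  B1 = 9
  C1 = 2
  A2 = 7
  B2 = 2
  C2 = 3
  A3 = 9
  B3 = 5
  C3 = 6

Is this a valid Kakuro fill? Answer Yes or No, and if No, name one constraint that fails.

Yes

Across: 8+9+2=19; 7+2+3=12; 9+5+6=20. Down: 8+7+9=24; 9+2+5=16; 2+3+6=11. No digit repeats within any run.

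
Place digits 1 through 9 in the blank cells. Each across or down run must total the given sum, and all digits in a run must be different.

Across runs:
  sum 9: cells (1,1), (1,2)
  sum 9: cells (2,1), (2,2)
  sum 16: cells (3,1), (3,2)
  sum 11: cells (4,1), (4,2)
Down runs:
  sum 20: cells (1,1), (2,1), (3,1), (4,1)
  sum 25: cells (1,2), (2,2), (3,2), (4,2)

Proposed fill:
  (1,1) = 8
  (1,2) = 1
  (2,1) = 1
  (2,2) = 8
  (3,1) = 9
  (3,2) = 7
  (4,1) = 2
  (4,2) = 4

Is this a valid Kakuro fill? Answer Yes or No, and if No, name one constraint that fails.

No — the down run (1,2)–(4,2) sums to 20, not 25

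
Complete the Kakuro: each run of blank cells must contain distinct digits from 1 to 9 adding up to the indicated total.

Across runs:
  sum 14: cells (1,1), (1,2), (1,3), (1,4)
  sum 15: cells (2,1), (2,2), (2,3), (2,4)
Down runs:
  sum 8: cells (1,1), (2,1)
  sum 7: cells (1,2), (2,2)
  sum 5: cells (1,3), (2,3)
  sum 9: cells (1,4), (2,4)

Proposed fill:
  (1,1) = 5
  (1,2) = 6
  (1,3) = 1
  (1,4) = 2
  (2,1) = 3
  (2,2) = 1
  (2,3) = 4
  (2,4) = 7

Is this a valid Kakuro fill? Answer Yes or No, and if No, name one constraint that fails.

Yes

Across: 5+6+1+2=14; 3+1+4+7=15. Down: 5+3=8; 6+1=7; 1+4=5; 2+7=9. No digit repeats within any run.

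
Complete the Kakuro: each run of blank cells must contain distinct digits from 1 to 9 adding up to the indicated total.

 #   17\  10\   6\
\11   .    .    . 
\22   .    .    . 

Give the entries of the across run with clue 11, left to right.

17 in 2 cells must be {8,9}.
The 11 across and the 17 down share only 8, so R1C1 = 8.
R2C1 = 17 − 8 = 9 completes the 17 down.
Given what's placed, R2C3 must be 5 to fit the 22 across and 6 down.
R1C3 = 6 − 5 = 1 completes the 6 down.
R2C2 = 22 − 14 = 8 completes the 22 across.
R1C2 = 11 − 9 = 2 completes the 11 across.

8 2 1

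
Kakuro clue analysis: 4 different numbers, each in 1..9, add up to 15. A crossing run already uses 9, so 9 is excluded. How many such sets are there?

4 distinct digits from 1–9 sum between 10 and 30.
Dropping sets that contain 9.
Enumerating: {1,2,4,8}, {1,2,5,7}, {1,3,4,7}, {1,3,5,6}, {2,3,4,6}.

5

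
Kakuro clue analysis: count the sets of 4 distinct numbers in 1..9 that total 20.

12

4 distinct digits from 1–9 sum between 10 and 30.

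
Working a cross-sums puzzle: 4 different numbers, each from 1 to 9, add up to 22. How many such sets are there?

11

4 distinct digits from 1–9 sum between 10 and 30.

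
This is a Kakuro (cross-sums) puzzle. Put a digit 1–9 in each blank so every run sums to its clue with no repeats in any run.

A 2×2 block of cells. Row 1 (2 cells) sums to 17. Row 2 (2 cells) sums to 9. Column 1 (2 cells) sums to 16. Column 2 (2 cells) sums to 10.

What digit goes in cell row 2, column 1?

7

17 in 2 cells must be {8,9}; 16 in 2 cells must be {7,9}.
The 17 across and the 16 down share only 9, so (1,1) = 9.
(1,2) = 17 − 9 = 8 completes the 17 across.
(2,1) = 16 − 9 = 7 completes the 16 down.
(2,2) = 9 − 7 = 2 completes the 9 across.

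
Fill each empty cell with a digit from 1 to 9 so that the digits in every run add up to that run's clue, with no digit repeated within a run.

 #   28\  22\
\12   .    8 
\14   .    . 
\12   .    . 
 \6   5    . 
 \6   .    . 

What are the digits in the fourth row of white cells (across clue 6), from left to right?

R1C1 = 12 − 8 = 4 completes the 12 across.
R4C2 = 6 − 5 = 1 completes the 6 across.
R5C1 = 2: the only remaining digit allowed by both the 6 across and the 28 down.
R5C2 = 6 − 2 = 4 completes the 6 across.
R2C2 = 6: the only remaining digit allowed by both the 14 across and the 22 down.
R3C2 = 22 − 19 = 3 completes the 22 down.
R2C1 = 14 − 6 = 8 completes the 14 across.
R3C1 = 12 − 3 = 9 completes the 12 across.

5 1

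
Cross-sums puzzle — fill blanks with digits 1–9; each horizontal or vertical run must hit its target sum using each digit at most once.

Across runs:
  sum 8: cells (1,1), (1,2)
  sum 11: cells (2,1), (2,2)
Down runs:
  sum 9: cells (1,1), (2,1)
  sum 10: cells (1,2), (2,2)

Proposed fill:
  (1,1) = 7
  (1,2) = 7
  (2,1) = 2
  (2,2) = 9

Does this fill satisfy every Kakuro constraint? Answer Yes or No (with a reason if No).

No — the across run (1,1)–(1,2) sums to 14, not 8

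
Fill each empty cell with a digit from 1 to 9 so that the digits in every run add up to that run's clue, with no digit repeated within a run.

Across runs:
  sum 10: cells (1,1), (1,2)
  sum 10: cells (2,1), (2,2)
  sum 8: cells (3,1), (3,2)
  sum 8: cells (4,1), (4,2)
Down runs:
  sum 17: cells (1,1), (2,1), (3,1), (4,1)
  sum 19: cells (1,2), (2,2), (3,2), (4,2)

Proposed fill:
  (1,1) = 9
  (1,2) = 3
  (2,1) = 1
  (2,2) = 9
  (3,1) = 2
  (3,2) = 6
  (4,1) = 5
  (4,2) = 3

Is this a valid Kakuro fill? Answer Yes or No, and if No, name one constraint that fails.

No — the across run (1,1)–(1,2) sums to 12, not 10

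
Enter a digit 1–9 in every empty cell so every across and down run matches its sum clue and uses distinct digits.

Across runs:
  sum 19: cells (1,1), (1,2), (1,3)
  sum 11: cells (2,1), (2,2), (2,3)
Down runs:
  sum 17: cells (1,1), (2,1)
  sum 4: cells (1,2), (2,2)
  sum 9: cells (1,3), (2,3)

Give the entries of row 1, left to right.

9 3 7

17 in 2 cells must be {8,9}; 4 in 2 cells must be {1,3}.
The 19 across and the 4 down share only 3, so (1,2) = 3.
Given what's placed, (1,3) must be 7 to fit the 19 across and 9 down.
(2,1) = 8: only digit in both the 11-across and 17-down candidate sets.
(2,2) = 4 − 3 = 1 completes the 4 down.
(2,3) = 11 − 9 = 2 completes the 11 across.
(1,1) = 19 − 10 = 9 completes the 19 across.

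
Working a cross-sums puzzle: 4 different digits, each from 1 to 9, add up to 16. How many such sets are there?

8

4 distinct digits from 1–9 sum between 10 and 30.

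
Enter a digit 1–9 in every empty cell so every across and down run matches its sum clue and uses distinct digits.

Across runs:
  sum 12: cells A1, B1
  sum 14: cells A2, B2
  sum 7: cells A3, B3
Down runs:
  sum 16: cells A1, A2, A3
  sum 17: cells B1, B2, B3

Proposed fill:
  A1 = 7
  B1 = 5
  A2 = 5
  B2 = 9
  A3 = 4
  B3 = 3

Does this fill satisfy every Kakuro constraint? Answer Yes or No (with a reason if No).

Yes

Across: 7+5=12; 5+9=14; 4+3=7. Down: 7+5+4=16; 5+9+3=17. No digit repeats within any run.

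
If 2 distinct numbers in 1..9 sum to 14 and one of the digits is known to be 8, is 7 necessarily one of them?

No

The only way to make 14 from 2 distinct digits under that restriction is {6,8}, which does not contain 7.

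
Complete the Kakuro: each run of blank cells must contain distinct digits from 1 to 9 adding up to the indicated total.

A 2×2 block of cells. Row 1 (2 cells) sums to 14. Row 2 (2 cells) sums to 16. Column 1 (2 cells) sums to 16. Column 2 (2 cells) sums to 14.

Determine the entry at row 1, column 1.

16 in 2 cells must be {7,9}.
The 14 across and the 16 down share only 9, so (1,1) = 9.
(1,2) = 14 − 9 = 5 completes the 14 across.
(2,1) = 16 − 9 = 7 completes the 16 down.
(2,2) = 16 − 7 = 9 completes the 16 across.

9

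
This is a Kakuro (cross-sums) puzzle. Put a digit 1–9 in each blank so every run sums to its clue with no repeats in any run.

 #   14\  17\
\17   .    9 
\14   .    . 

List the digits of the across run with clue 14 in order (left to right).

17 in 2 cells must be {8,9}.
R1C1 = 17 − 9 = 8 completes the 17 across.
R2C1 = 14 − 8 = 6 completes the 14 down.
R2C2 = 14 − 6 = 8 completes the 14 across.

6 8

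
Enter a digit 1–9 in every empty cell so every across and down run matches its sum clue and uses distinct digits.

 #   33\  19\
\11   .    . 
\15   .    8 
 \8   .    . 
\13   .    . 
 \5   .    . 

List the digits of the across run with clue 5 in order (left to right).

4, 1

R2C1 = 15 − 8 = 7 completes the 15 across.
R4C2 = 5: the only remaining digit allowed by both the 13 across and the 19 down.
R4C1 = 13 − 5 = 8 completes the 13 across.
Nothing is forced directly, so branch on R1C2, whose candidates are 2 or 3. If R1C2 = 3: then R1C1 would have to be in {8} for the 11 across but in {3,4,5,6,9} for the 33 down — contradiction. So R1C2 = 2.
R1C1 = 11 − 2 = 9 completes the 11 across.
Nothing is forced directly, so branch on R3C2, whose candidates are 1 or 3. If R3C2 = 1: then R3C1 would have to be in {7} for the 8 across but in {3,4,5,6} for the 33 down — contradiction. So R3C2 = 3.
R3C1 = 8 − 3 = 5 completes the 8 across.
R5C1 = 33 − 29 = 4 completes the 33 down.
R5C2 = 5 − 4 = 1 completes the 5 across.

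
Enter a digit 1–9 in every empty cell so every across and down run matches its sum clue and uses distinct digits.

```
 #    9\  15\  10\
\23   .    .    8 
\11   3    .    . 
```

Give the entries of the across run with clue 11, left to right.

23 in 3 cells must be {6,8,9}.
R1C1 = 9 − 3 = 6 completes the 9 down.
R1C2 = 23 − 14 = 9 completes the 23 across.
R2C2 = 15 − 9 = 6 completes the 15 down.
R2C3 = 11 − 9 = 2 completes the 11 across.

3 6 2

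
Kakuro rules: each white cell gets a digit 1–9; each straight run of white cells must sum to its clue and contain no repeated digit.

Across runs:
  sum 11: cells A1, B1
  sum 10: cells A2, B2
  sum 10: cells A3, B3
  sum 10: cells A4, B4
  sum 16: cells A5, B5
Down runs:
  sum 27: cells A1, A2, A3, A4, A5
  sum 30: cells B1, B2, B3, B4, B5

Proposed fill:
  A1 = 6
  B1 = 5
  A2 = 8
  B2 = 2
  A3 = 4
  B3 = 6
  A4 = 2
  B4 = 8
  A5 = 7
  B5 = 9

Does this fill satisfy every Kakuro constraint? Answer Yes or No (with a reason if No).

Yes

Across: 6+5=11; 8+2=10; 4+6=10; 2+8=10; 7+9=16. Down: 6+8+4+2+7=27; 5+2+6+8+9=30. No digit repeats within any run.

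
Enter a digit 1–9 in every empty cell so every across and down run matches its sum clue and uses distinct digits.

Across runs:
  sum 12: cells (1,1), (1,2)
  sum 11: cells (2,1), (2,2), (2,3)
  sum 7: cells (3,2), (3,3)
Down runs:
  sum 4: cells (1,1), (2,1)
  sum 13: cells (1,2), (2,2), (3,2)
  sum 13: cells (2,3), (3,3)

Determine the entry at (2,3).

4 in 2 cells must be {1,3}.
The 12 across and the 4 down share only 3, so (1,1) = 3.
(1,2) = 12 − 3 = 9 completes the 12 across.
(2,1) = 4 − 3 = 1 completes the 4 down.
(2,2) = 3: the only remaining digit allowed by both the 11 across and the 13 down.
(2,3) = 11 − 4 = 7 completes the 11 across.
(3,2) = 13 − 12 = 1 completes the 13 down.
(3,3) = 7 − 1 = 6 completes the 7 across.

7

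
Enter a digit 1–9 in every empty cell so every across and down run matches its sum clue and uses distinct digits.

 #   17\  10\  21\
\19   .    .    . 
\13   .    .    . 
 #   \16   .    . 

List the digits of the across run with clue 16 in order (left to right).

7, 9

16 in 2 cells must be {7,9}; 17 in 2 cells must be {8,9}.
Only 7 fits R3C2 under both its across sum 16 and down sum 10.
R3C3 = 16 − 7 = 9 completes the 16 across.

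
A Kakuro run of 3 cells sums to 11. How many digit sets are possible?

3 distinct digits from 1–9 sum between 6 and 24.
Enumerating: {1,2,8}, {1,3,7}, {1,4,6}, {2,3,6}, {2,4,5}.

5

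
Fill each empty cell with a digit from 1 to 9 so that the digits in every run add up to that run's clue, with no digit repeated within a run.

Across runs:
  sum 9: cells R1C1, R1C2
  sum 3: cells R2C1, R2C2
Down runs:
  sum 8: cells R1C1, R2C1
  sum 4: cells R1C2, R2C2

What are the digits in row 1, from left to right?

6, 3

3 in 2 cells must be {1,2}; 4 in 2 cells must be {1,3}.
The 3 across and the 4 down share only 1, so R2C2 = 1.
R1C2 = 4 − 1 = 3 completes the 4 down.
R2C1 = 3 − 1 = 2 completes the 3 across.
R1C1 = 9 − 3 = 6 completes the 9 across.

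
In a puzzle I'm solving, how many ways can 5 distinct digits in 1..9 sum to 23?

11

5 distinct digits from 1–9 sum between 15 and 35.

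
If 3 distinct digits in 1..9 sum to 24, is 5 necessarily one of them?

The only way to make 24 from 3 distinct digits is {7,8,9}, which does not contain 5.

No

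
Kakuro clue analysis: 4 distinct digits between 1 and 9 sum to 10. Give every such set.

4 distinct digits from 1–9 sum between 10 and 30.
Only one set works: {1,2,3,4}.

{1,2,3,4}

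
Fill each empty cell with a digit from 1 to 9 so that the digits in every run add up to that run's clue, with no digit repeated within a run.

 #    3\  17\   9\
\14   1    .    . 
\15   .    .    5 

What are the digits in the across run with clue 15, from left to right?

3 in 2 cells must be {1,2}; 17 in 2 cells must be {8,9}.
R1C3 = 9 − 5 = 4 completes the 9 down.
R2C1 = 3 − 1 = 2 completes the 3 down.
R2C2 = 15 − 7 = 8 completes the 15 across.
R1C2 = 14 − 5 = 9 completes the 14 across.

2, 8, 5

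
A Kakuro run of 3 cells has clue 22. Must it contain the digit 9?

Every partition of 22 into 3 distinct digits includes 9: {5,8,9}, {6,7,9}.

Yes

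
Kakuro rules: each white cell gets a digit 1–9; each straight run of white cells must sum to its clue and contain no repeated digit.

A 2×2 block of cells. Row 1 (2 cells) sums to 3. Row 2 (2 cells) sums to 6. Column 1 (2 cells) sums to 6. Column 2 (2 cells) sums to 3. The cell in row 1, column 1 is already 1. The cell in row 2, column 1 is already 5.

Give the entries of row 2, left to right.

5 1

3 in 2 cells must be {1,2}.
(1,2) = 3 − 1 = 2 completes the 3 across.
(2,2) = 6 − 5 = 1 completes the 6 across.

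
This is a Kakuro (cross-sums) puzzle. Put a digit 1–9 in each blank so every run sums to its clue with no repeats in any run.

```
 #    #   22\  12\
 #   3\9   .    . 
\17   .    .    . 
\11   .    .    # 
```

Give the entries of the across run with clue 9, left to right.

3 in 2 cells must be {1,2}.
The 11 across and the 3 down share only 2, so R3C1 = 2.
R3C2 = 11 − 2 = 9 completes the 11 across.
R2C1 = 3 − 2 = 1 completes the 3 down.
R2C2 = 7: the only remaining digit allowed by both the 17 across and the 22 down.
R2C3 = 17 − 8 = 9 completes the 17 across.
R1C2 = 22 − 16 = 6 completes the 22 down.
R1C3 = 9 − 6 = 3 completes the 9 across.

6, 3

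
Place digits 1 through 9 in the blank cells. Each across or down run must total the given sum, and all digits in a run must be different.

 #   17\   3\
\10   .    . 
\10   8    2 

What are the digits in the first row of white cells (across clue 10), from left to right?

9 1

17 in 2 cells must be {8,9}; 3 in 2 cells must be {1,2}.
R1C1 = 17 − 8 = 9 completes the 17 down.
R1C2 = 10 − 9 = 1 completes the 10 across.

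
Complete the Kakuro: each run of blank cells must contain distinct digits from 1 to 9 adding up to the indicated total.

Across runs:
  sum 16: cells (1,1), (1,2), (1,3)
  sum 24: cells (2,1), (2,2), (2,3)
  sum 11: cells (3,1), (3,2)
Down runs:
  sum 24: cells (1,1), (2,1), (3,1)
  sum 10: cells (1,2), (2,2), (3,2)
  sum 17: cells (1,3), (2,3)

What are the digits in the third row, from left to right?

9 2

24 in 3 cells must be {7,8,9}; 17 in 2 cells must be {8,9}.
Only 7 fits (2,2) under both its across sum 24 and down sum 10.
Given what's placed, (3,2) must be 2 to fit the 11 across and 10 down.
(1,2) = 10 − 9 = 1 completes the 10 down.
(3,1) = 11 − 2 = 9 completes the 11 across.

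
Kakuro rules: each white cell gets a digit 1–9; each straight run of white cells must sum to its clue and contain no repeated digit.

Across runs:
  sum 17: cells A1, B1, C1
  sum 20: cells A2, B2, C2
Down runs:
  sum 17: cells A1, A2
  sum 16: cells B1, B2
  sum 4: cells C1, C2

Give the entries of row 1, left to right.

9 7 1

17 in 2 cells must be {8,9}; 16 in 2 cells must be {7,9}; 4 in 2 cells must be {1,3}.
The 20 across and the 4 down share only 3, so C2 = 3.
C1 = 4 − 3 = 1 completes the 4 down.
Given what's placed, B2 must be 9 to fit the 20 across and 16 down.
A1 = 9: the only remaining digit allowed by both the 17 across and the 17 down.
B1 = 17 − 10 = 7 completes the 17 across.
A2 = 20 − 12 = 8 completes the 20 across.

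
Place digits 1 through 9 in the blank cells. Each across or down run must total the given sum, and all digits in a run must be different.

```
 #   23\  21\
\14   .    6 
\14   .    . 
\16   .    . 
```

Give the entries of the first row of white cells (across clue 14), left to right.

8, 6

16 in 2 cells must be {7,9}; 23 in 3 cells must be {6,8,9}.
R1C1 = 14 − 6 = 8 completes the 14 across.
Given what's placed, R2C2 must be 8 to fit the 14 across and 21 down.
Given what's placed, R3C1 must be 9 to fit the 16 across and 23 down.
R3C2 = 16 − 9 = 7 completes the 16 across.
R2C1 = 14 − 8 = 6 completes the 14 across.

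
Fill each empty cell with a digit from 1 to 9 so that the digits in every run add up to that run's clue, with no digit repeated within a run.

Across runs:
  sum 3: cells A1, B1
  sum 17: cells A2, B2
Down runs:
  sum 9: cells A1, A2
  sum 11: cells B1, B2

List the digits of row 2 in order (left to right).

8 9

3 in 2 cells must be {1,2}; 17 in 2 cells must be {8,9}.
The 3 across and the 11 down share only 2, so B1 = 2.
The 17 across and the 9 down share only 8, so A2 = 8.
B2 = 17 − 8 = 9 completes the 17 across.
A1 = 3 − 2 = 1 completes the 3 across.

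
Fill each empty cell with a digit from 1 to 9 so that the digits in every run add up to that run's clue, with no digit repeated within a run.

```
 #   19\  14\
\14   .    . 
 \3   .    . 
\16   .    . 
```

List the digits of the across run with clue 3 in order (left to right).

2 1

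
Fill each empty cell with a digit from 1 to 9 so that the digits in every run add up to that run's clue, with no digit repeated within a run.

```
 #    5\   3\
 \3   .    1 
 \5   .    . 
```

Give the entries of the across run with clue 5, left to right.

3, 2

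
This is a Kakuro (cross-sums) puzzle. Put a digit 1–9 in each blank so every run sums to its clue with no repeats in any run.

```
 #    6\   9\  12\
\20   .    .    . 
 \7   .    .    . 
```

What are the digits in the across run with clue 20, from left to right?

7 in 3 cells must be {1,2,4}.
The 7 across and the 12 down share only 4, so R2C3 = 4.
R1C3 = 12 − 4 = 8 completes the 12 down.
Given what's placed, R1C1 must be 5 to fit the 20 across and 6 down.
R1C2 = 20 − 13 = 7 completes the 20 across.
R2C1 = 6 − 5 = 1 completes the 6 down.
R2C2 = 7 − 5 = 2 completes the 7 across.

5 7 8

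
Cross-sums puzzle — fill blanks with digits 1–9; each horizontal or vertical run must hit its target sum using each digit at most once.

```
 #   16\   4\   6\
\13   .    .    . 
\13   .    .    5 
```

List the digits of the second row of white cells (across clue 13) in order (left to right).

16 in 2 cells must be {7,9}; 4 in 2 cells must be {1,3}.
R1C3 = 6 − 5 = 1 completes the 6 down.
R2C1 = 7: the only remaining digit allowed by both the 13 across and the 16 down.
R2C2 = 13 − 12 = 1 completes the 13 across.
R1C1 = 16 − 7 = 9 completes the 16 down.
R1C2 = 13 − 10 = 3 completes the 13 across.

7 1 5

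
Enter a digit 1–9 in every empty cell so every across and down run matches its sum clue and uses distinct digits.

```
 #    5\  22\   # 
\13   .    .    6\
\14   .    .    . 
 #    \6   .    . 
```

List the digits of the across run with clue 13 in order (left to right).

The 13 across and the 5 down share only 4, so R1C1 = 4.
R1C2 = 13 − 4 = 9 completes the 13 across.
R2C1 = 5 − 4 = 1 completes the 5 down.
R3C2 = 5: the only remaining digit allowed by both the 6 across and the 22 down.
R3C3 = 6 − 5 = 1 completes the 6 across.
R2C2 = 22 − 14 = 8 completes the 22 down.
R2C3 = 14 − 9 = 5 completes the 14 across.

4 9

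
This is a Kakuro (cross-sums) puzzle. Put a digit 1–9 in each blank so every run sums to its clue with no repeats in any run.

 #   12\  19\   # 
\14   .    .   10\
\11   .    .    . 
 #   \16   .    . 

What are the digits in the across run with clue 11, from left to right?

16 in 2 cells must be {7,9}.
Nothing is forced directly, so branch on R3C2, whose candidates are 7 or 9. If R3C2 = 9: that forces R3C3 = 7, R2C3 = 3, R2C1 = 7, after which R2C2 would have to be in {1} for the 11 across but in {2,3,4,6,7,8} for the 19 down — contradiction. So R3C2 = 7.
R3C3 = 16 − 7 = 9 completes the 16 across.
R2C3 = 10 − 9 = 1 completes the 10 down.
No cell is forced outright now. R1C2 can only be 8 or 9 (the digits allowed by both its 14 across and its 19 down). If R1C2 = 8: then R1C1 would have to be in {6} for the 14 across but in {3,4,5,7,8,9} for the 12 down — contradiction. So R1C2 = 9.
R1C1 = 14 − 9 = 5 completes the 14 across.
R2C1 = 12 − 5 = 7 completes the 12 down.
R2C2 = 11 − 8 = 3 completes the 11 across.

7 3 1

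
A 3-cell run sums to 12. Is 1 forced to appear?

Counterexample: {2,3,7} sums to 12 without using 1.

No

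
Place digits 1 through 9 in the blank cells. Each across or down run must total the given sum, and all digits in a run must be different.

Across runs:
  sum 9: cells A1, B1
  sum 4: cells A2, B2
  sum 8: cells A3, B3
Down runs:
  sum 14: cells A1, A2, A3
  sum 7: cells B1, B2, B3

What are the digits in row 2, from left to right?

3 1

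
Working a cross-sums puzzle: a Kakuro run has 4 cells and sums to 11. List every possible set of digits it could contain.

4 distinct digits from 1–9 sum between 10 and 30.
Only one set works: {1,2,3,5}.

{1,2,3,5}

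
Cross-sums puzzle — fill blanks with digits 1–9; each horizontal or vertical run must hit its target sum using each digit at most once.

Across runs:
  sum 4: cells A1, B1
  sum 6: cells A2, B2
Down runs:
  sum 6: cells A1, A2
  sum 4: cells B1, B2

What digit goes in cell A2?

4 in 2 cells must be {1,3}.
The 4 across and the 6 down share only 1, so A1 = 1.
B1 = 4 − 1 = 3 completes the 4 across.
A2 = 6 − 1 = 5 completes the 6 down.
B2 = 6 − 5 = 1 completes the 6 across.

5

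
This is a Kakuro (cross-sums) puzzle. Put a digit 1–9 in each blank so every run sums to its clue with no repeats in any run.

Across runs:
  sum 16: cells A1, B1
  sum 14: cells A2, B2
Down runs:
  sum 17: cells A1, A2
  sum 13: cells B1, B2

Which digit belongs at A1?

9

16 in 2 cells must be {7,9}; 17 in 2 cells must be {8,9}.
The 16 across and the 17 down share only 9, so A1 = 9.
B1 = 16 − 9 = 7 completes the 16 across.
A2 = 17 − 9 = 8 completes the 17 down.
B2 = 14 − 8 = 6 completes the 14 across.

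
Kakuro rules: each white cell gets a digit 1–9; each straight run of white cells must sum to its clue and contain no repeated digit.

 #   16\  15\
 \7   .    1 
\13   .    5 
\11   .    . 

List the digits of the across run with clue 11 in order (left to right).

2 9

R1C1 = 7 − 1 = 6 completes the 7 across.
R2C1 = 13 − 5 = 8 completes the 13 across.
R3C1 = 16 − 14 = 2 completes the 16 down.
R3C2 = 11 − 2 = 9 completes the 11 across.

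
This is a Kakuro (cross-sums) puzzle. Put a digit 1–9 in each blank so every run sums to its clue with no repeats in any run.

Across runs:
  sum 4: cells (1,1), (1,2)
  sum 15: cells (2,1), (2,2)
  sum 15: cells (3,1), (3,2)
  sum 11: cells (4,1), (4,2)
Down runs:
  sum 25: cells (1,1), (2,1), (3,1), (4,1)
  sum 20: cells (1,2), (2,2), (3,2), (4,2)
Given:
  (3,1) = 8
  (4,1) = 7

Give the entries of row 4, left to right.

7 4

4 in 2 cells must be {1,3}.
(1,1) = 1: the only remaining digit allowed by both the 4 across and the 25 down.
(1,2) = 4 − 1 = 3 completes the 4 across.
(2,1) = 25 − 16 = 9 completes the 25 down.
(2,2) = 15 − 9 = 6 completes the 15 across.
(3,2) = 15 − 8 = 7 completes the 15 across.
(4,2) = 11 − 7 = 4 completes the 11 across.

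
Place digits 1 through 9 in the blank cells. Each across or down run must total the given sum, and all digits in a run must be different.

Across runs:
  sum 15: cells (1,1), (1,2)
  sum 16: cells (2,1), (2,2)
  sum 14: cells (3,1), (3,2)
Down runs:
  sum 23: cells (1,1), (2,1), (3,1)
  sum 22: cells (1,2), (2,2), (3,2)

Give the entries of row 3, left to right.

16 in 2 cells must be {7,9}; 23 in 3 cells must be {6,8,9}.
The 16 across and the 23 down share only 9, so (2,1) = 9.
(2,2) = 16 − 9 = 7 completes the 16 across.
Nothing is forced directly, so branch on (1,1), whose candidates are 6 or 8. If (1,1) = 8: then (1,2) would have to be in {7} for the 15 across but in {6,9} for the 22 down — contradiction. So (1,1) = 6.
(1,2) = 15 − 6 = 9 completes the 15 across.
(3,1) = 23 − 15 = 8 completes the 23 down.
(3,2) = 14 − 8 = 6 completes the 14 across.

8, 6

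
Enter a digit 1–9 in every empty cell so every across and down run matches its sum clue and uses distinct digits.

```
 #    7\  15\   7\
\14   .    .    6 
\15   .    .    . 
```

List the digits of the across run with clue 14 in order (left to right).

1 7 6

Given what's placed, R1C2 must be 7 to fit the 14 across and 15 down.
R2C2 = 15 − 7 = 8 completes the 15 down.
R2C3 = 7 − 6 = 1 completes the 7 down.
R1C1 = 14 − 13 = 1 completes the 14 across.
R2C1 = 15 − 9 = 6 completes the 15 across.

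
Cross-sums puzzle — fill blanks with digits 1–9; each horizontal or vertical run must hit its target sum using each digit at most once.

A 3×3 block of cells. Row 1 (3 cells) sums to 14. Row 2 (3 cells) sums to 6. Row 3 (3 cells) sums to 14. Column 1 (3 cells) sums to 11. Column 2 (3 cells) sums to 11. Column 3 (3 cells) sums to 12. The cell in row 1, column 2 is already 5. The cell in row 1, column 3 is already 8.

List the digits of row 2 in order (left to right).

6 in 3 cells must be {1,2,3}.
(1,1) = 14 − 13 = 1 completes the 14 across.
(2,2) = 2: the only remaining digit allowed by both the 6 across and the 11 down.
(3,2) = 11 − 7 = 4 completes the 11 down.
Given what's placed, (2,1) must be 3 to fit the 6 across and 11 down.
(2,3) = 6 − 5 = 1 completes the 6 across.
(3,1) = 11 − 4 = 7 completes the 11 down.
(3,3) = 14 − 11 = 3 completes the 14 across.

3 2 1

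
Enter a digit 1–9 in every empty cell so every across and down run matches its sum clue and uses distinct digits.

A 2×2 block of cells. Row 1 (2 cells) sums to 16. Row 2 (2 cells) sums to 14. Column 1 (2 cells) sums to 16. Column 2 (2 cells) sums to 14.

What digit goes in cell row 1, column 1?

7

16 in 2 cells must be {7,9}.
The 16 across and the 14 down share only 9, so (1,2) = 9.
The 14 across and the 16 down share only 9, so (2,1) = 9.
(2,2) = 14 − 9 = 5 completes the 14 across.
(1,1) = 16 − 9 = 7 completes the 16 across.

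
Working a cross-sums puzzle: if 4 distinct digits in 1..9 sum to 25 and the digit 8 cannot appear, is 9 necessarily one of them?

Every partition of 25 into 4 distinct digits under that restriction includes 9: {3,6,7,9}, {4,5,7,9}.

Yes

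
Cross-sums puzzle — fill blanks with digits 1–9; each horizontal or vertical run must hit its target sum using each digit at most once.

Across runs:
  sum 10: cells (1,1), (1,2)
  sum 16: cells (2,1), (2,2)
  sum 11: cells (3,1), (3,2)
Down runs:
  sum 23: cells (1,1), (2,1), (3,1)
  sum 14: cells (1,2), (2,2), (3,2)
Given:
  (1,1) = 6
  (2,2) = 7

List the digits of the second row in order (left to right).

16 in 2 cells must be {7,9}; 23 in 3 cells must be {6,8,9}.
(1,2) = 10 − 6 = 4 completes the 10 across.
(2,1) = 16 − 7 = 9 completes the 16 across.
(3,1) = 23 − 15 = 8 completes the 23 down.
(3,2) = 11 − 8 = 3 completes the 11 across.

9 7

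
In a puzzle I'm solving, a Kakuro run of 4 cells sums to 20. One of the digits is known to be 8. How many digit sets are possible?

4 distinct digits from 1–9 sum between 10 and 30.
Keeping only sets containing 8.
Enumerating: {1,2,8,9}, {1,4,7,8}, {1,5,6,8}, {2,3,7,8}, {2,4,6,8}, {3,4,5,8}.

6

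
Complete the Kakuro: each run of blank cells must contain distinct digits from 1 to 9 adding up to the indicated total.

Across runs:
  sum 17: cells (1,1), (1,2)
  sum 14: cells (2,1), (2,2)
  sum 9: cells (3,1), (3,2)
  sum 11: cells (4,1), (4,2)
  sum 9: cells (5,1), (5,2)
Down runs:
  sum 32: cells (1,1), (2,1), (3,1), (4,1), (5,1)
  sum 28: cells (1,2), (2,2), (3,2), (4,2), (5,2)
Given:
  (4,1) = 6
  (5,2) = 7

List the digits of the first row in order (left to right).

9 8

17 in 2 cells must be {8,9}.
(4,2) = 11 − 6 = 5 completes the 11 across.
(5,1) = 9 − 7 = 2 completes the 9 across.
Nothing is forced directly, so branch on (1,1), whose candidates are 8 or 9. If (1,1) = 8: that forces (1,2) = 9, (2,1) = 9, after which (2,2) would have to be in {5} for the 14 across but in {1,3,4,6} for the 28 down — contradiction. So (1,1) = 9.
(1,2) = 17 − 9 = 8 completes the 17 across.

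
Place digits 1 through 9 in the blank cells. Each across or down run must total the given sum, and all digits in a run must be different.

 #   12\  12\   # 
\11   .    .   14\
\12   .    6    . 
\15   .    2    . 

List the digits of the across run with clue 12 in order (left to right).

R1C2 = 12 − 8 = 4 completes the 12 down.
R2C3 = 5: the only remaining digit allowed by both the 12 across and the 14 down.
R3C3 = 14 − 5 = 9 completes the 14 down.
R1C1 = 11 − 4 = 7 completes the 11 across.
R2C1 = 12 − 11 = 1 completes the 12 across.
R3C1 = 15 − 11 = 4 completes the 15 across.

1 6 5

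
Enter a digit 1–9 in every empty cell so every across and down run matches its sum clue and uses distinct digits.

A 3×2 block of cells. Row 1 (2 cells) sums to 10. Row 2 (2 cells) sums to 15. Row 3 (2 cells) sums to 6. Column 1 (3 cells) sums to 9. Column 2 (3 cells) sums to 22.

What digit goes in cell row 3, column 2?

The 15 across and the 9 down share only 6, so (2,1) = 6.
(2,2) = 15 − 6 = 9 completes the 15 across.
Given what's placed, (3,2) must be 5 to fit the 6 across and 22 down.
(1,2) = 22 − 14 = 8 completes the 22 down.
(3,1) = 6 − 5 = 1 completes the 6 across.
(1,1) = 10 − 8 = 2 completes the 10 across.

5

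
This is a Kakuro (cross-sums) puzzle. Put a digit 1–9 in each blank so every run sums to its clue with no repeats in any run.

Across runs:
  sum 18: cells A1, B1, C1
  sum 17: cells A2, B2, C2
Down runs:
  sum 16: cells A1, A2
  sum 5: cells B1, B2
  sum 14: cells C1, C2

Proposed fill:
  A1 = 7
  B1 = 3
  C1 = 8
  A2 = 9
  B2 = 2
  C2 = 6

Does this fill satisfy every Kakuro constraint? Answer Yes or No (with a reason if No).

Yes

Across: 7+3+8=18; 9+2+6=17. Down: 7+9=16; 3+2=5; 8+6=14. No digit repeats within any run.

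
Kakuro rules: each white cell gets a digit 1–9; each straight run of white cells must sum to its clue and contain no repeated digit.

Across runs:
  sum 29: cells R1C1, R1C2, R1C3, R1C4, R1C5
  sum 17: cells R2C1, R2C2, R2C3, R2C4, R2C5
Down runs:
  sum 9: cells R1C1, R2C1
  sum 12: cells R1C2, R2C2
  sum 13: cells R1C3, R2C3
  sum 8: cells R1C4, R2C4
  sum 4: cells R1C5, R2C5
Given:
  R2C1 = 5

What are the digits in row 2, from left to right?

5 3 6 2 1

4 in 2 cells must be {1,3}.
R1C1 = 9 − 5 = 4 completes the 9 down.
Given what's placed, R2C2 must be 3 to fit the 17 across and 12 down.
Given what's placed, R2C3 must be 6 to fit the 17 across and 13 down.
Given what's placed, R2C5 must be 1 to fit the 17 across and 4 down.
R1C2 = 12 − 3 = 9 completes the 12 down.
R1C3 = 13 − 6 = 7 completes the 13 down.
R1C5 = 4 − 1 = 3 completes the 4 down.
R2C4 = 17 − 15 = 2 completes the 17 across.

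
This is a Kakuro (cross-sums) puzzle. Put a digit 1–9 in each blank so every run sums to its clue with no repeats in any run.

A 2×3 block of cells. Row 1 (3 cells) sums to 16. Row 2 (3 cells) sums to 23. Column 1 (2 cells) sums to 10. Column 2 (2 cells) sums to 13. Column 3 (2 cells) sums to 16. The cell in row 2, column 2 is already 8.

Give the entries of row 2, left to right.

6, 8, 9

23 in 3 cells must be {6,8,9}; 16 in 2 cells must be {7,9}.
(1,2) = 13 − 8 = 5 completes the 13 down.
(2,3) = 9: the only remaining digit allowed by both the 23 across and the 16 down.
(1,3) = 16 − 9 = 7 completes the 16 down.
(2,1) = 23 − 17 = 6 completes the 23 across.
(1,1) = 16 − 12 = 4 completes the 16 across.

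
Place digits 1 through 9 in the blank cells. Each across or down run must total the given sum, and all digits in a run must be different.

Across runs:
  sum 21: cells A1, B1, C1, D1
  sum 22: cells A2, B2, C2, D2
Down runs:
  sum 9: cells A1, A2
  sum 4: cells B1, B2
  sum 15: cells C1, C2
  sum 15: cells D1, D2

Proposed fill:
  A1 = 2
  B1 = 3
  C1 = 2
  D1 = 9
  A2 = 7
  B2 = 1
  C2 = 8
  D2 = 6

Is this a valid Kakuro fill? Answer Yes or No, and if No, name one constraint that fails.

No — the across run A1–D1 sums to 16, not 21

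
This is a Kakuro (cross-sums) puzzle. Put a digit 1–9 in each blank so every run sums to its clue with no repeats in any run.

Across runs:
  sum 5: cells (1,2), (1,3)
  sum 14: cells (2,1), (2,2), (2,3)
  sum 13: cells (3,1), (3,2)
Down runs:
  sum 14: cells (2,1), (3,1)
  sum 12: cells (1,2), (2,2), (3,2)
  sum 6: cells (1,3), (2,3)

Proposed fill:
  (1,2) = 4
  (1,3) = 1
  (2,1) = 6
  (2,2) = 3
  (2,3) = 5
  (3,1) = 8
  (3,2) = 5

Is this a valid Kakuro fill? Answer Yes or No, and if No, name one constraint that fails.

Across: 4+1=5; 6+3+5=14; 8+5=13. Down: 6+8=14; 4+3+5=12; 1+5=6. No digit repeats within any run.

Yes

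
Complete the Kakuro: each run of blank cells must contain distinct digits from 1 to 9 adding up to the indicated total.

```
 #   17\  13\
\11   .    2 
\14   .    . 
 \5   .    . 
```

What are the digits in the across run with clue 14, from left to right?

R1C1 = 11 − 2 = 9 completes the 11 across.
Nothing is forced directly, so branch on R2C1, whose candidates are 5 or 6. If R2C1 = 5: then R2C2 would have to be in {9} for the 14 across but in {3,4,5,6,7,8} for the 13 down — contradiction. So R2C1 = 6.
R2C2 = 14 − 6 = 8 completes the 14 across.
R3C1 = 17 − 15 = 2 completes the 17 down.
R3C2 = 5 − 2 = 3 completes the 5 across.

6 8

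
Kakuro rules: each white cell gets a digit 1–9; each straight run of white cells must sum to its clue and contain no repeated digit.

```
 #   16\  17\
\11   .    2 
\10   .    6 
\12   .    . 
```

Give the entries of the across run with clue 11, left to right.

R1C1 = 11 − 2 = 9 completes the 11 across.
R2C1 = 10 − 6 = 4 completes the 10 across.
R3C1 = 16 − 13 = 3 completes the 16 down.
R3C2 = 12 − 3 = 9 completes the 12 across.

9 2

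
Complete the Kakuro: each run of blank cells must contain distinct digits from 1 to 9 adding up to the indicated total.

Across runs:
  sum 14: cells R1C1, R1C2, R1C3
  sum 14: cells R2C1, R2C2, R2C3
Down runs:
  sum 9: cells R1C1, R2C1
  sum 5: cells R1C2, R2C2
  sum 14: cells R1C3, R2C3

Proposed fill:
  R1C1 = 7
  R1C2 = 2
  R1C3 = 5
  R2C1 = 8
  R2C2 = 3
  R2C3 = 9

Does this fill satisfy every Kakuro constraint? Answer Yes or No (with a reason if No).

No — the down run R1C1–R2C1 sums to 15, not 9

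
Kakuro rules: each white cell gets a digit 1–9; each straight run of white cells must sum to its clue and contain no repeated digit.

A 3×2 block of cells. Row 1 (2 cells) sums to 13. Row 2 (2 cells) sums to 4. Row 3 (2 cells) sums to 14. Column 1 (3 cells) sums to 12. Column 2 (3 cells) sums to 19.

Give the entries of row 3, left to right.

5, 9

4 in 2 cells must be {1,3}.
The 4 across and the 19 down share only 3, so (2,2) = 3.
Given what's placed, (3,2) must be 9 to fit the 14 across and 19 down.
(1,2) = 19 − 12 = 7 completes the 19 down.
(2,1) = 4 − 3 = 1 completes the 4 across.
(3,1) = 14 − 9 = 5 completes the 14 across.
(1,1) = 13 − 7 = 6 completes the 13 across.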